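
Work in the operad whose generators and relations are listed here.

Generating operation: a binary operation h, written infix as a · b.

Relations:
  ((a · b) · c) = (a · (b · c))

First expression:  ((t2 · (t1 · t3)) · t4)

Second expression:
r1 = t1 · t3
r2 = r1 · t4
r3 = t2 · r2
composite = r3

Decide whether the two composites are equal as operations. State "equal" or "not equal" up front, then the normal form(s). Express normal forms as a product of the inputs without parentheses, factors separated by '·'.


The first expression, normalized: t2 · t1 · t3 · t4
The second expression, normalized: t2 · t1 · t3 · t4
One common form — equal.

equal: each reduces to t2 · t1 · t3 · t4


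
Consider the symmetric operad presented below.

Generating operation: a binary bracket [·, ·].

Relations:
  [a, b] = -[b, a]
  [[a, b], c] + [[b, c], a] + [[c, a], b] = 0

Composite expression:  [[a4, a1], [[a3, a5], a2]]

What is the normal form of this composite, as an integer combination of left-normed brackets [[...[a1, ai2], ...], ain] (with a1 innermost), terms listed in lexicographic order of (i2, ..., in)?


[[[[a1, a4], a2], a3], a5] - [[[[a1, a4], a2], a5], a3] - [[[[a1, a4], a3], a5], a2] + [[[[a1, a4], a5], a3], a2]

A multilinear Lie element is pinned by a1-initial words (a1 innermost).
Composite bracket: [[a4, a1], [[a3, a5], a2]]
Expanding via [a, b] = ab - ba: 16 signed words (2^4 = 16).
Words beginning with a1 determine it all:
  from a1a4a2a3a5, sign +1: term +[[[[a1, a4], a2], a3], a5]
  from a1a4a2a5a3, sign -1: term -[[[[a1, a4], a2], a5], a3]
  from a1a4a3a5a2, sign -1: term -[[[[a1, a4], a3], a5], a2]
  from a1a4a5a3a2, sign +1: term +[[[[a1, a4], a5], a3], a2]


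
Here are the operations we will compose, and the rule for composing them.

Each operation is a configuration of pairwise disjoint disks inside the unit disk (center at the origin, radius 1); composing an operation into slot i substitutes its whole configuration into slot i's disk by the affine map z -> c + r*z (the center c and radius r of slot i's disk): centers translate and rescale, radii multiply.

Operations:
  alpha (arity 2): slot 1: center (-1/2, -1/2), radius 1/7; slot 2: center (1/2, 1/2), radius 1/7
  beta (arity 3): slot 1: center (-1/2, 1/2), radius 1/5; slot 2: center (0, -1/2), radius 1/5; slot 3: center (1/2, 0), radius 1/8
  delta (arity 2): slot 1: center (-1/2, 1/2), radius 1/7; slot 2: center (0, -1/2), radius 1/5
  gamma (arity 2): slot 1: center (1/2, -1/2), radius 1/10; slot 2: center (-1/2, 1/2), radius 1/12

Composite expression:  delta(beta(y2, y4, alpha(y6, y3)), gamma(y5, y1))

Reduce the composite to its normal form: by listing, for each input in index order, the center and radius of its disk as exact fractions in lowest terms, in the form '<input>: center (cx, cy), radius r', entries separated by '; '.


y1: center (-1/10, -2/5), radius 1/60; y2: center (-4/7, 4/7), radius 1/35; y3: center (-47/112, 57/112), radius 1/392; y4: center (-1/2, 3/7), radius 1/35; y5: center (1/10, -3/5), radius 1/50; y6: center (-7/16, 55/112), radius 1/392

Only the slot chain above each y matters under delta; compose those maps.
y2 passes through 2 substitutions, ending at center (-4/7, 4/7), radius 1/35
y4 passes through 2 substitutions, ending at center (-1/2, 3/7), radius 1/35
y6 passes through 3 substitutions, ending at center (-7/16, 55/112), radius 1/392
y3 passes through 3 substitutions, ending at center (-47/112, 57/112), radius 1/392
y5 passes through 2 substitutions, ending at center (1/10, -3/5), radius 1/50
y1 passes through 2 substitutions, ending at center (-1/10, -2/5), radius 1/60


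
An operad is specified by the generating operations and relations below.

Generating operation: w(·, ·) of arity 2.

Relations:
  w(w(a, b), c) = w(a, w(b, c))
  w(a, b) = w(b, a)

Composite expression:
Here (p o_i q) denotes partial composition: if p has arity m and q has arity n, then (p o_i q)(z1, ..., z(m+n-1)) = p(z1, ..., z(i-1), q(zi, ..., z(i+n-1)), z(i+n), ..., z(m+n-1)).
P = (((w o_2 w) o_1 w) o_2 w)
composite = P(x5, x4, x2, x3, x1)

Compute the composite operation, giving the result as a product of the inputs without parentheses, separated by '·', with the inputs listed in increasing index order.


Both nesting and order wash out for w; what remains is which x's occur.
w(x4, x2) flattens to x4 · x2
w(x5, w(x4, x2)) flattens to x5 · x4 · x2
w(x3, x1) flattens to x3 · x1
w(w(x5, w(x4, x2)), w(x3, x1)) flattens to x5 · x4 · x2 · x3 · x1
commutativity sorts the factors: x1 · x2 · x3 · x4 · x5

x1 · x2 · x3 · x4 · x5


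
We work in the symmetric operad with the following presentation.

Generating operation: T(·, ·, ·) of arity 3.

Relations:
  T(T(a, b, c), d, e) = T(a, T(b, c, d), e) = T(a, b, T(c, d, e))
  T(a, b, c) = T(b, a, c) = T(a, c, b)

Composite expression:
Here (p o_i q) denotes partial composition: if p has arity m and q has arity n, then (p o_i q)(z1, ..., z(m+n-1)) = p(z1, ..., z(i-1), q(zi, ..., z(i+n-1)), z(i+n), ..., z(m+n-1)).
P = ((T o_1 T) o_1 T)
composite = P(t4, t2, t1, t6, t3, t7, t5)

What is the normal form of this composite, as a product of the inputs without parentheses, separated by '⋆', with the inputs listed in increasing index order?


t1 ⋆ t2 ⋆ t3 ⋆ t4 ⋆ t5 ⋆ t6 ⋆ t7

Both nesting and order wash out for T; what remains is which t's occur.
T(t4, t2, t1) reduces to t4 ⋆ t2 ⋆ t1
T(T(t4, t2, t1), t6, t3) reduces to t4 ⋆ t2 ⋆ t1 ⋆ t6 ⋆ t3
T(T(T(t4, t2, t1), t6, t3), t7, t5) reduces to t4 ⋆ t2 ⋆ t1 ⋆ t6 ⋆ t3 ⋆ t7 ⋆ t5
reordering the factors by index: t1 ⋆ t2 ⋆ t3 ⋆ t4 ⋆ t5 ⋆ t6 ⋆ t7


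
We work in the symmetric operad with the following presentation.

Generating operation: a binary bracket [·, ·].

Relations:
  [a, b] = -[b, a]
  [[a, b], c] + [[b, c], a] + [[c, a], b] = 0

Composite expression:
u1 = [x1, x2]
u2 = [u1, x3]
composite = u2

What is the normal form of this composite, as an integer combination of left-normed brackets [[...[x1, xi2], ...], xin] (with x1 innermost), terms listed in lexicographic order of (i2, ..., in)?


[[x1, x2], x3]

Skip Jacobi rewriting: expand, keep x1-initial words, read off terms.
Composite bracket: [[x1, x2], x3]
Applying ab - ba throughout gives 4 signed words (2^2 = 4).
Only words starting with x1 matter:
  x1x2x3 (sign +1) contributes +[[x1, x2], x3]


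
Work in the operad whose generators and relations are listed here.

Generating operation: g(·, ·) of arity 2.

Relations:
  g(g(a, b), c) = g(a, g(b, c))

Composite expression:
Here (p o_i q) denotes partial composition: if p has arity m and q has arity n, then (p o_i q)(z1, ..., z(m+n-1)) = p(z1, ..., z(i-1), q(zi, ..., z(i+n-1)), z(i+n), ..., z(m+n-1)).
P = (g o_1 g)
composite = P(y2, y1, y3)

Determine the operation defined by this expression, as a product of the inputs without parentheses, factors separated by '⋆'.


y2 ⋆ y1 ⋆ y3

Associativity of g dissolves the nesting; only the y-input order survives.
g(y2, y1) collapses to y2 ⋆ y1
g(g(y2, y1), y3) collapses to y2 ⋆ y1 ⋆ y3


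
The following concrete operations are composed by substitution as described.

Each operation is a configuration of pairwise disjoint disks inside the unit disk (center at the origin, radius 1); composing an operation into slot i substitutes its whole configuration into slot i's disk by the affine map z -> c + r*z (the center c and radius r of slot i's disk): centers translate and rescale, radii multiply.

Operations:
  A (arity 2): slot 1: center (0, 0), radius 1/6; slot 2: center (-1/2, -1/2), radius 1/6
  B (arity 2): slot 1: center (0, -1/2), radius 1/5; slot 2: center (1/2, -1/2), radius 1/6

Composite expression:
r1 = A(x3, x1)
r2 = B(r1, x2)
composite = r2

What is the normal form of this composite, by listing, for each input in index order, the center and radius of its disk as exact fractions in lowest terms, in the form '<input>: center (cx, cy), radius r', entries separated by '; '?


x1: center (-1/10, -3/5), radius 1/30; x2: center (1/2, -1/2), radius 1/6; x3: center (0, -1/2), radius 1/30


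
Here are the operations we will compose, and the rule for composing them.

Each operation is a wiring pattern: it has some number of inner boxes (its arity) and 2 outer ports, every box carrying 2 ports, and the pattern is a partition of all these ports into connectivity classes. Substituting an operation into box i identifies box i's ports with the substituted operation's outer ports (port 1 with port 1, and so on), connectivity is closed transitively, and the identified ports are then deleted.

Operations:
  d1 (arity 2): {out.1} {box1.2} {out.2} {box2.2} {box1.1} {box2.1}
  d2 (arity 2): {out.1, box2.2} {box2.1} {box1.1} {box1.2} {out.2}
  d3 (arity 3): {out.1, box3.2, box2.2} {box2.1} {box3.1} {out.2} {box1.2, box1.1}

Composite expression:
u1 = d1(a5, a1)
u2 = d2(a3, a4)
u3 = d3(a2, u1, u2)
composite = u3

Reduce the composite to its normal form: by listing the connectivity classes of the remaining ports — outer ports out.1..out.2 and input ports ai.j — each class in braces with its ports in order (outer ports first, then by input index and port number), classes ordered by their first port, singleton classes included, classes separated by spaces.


{out.1} {out.2} {a1.1} {a1.2} {a2.1, a2.2} {a3.1} {a3.2} {a4.1} {a4.2} {a5.1} {a5.2}


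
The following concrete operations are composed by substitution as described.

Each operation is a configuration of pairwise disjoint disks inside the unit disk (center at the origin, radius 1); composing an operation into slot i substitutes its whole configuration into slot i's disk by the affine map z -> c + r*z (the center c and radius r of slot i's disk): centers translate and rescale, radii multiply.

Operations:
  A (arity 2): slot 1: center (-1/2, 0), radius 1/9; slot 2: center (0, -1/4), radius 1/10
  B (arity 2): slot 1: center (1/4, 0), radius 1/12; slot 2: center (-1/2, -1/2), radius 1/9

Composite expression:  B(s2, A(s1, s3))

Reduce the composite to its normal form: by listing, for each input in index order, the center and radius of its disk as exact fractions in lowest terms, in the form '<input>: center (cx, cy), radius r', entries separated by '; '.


Follow each s-input down from B: c' goes to c + r*c', radius to r*r'.
tracing s2 down its 1-map path: center (1/4, 0), radius 1/12
tracing s1 down its 2-map path: center (-5/9, -1/2), radius 1/81
tracing s3 down its 2-map path: center (-1/2, -19/36), radius 1/90

s1: center (-5/9, -1/2), radius 1/81; s2: center (1/4, 0), radius 1/12; s3: center (-1/2, -19/36), radius 1/90


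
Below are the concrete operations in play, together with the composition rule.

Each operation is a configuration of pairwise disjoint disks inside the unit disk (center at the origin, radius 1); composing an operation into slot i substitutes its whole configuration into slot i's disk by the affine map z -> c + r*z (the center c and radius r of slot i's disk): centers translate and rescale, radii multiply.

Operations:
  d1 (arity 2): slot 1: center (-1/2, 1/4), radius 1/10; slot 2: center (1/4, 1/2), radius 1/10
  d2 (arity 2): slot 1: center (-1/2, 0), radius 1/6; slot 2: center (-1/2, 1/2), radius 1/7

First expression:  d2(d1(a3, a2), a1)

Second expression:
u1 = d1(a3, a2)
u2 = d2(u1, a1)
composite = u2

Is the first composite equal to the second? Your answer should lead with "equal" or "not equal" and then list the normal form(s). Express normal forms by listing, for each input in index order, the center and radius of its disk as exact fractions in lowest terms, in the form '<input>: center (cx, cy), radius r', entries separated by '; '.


equal: each reduces to a1: center (-1/2, 1/2), radius 1/7; a2: center (-11/24, 1/12), radius 1/60; a3: center (-7/12, 1/24), radius 1/60

In normal form, the first expression is a1: center (-1/2, 1/2), radius 1/7; a2: center (-11/24, 1/12), radius 1/60; a3: center (-7/12, 1/24), radius 1/60
In normal form, the second expression is a1: center (-1/2, 1/2), radius 1/7; a2: center (-11/24, 1/12), radius 1/60; a3: center (-7/12, 1/24), radius 1/60
The forms coincide; equal.


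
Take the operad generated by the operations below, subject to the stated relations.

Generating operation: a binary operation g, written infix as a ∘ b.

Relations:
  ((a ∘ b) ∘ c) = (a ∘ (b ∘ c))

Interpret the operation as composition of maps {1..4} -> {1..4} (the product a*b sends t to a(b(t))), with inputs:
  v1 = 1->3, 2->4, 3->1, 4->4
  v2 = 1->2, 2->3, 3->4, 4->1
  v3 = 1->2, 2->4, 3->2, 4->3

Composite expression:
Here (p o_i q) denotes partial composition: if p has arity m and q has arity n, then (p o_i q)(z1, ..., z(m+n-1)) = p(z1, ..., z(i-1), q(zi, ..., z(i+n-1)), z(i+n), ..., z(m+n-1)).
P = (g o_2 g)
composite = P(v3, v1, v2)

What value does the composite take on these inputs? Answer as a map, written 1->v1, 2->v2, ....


1->3, 2->2, 3->3, 4->2

(v1 ∘ v2) = 1->4, 2->1, 3->4, 4->3
(v3 ∘ (v1 ∘ v2)) = 1->3, 2->2, 3->3, 4->2


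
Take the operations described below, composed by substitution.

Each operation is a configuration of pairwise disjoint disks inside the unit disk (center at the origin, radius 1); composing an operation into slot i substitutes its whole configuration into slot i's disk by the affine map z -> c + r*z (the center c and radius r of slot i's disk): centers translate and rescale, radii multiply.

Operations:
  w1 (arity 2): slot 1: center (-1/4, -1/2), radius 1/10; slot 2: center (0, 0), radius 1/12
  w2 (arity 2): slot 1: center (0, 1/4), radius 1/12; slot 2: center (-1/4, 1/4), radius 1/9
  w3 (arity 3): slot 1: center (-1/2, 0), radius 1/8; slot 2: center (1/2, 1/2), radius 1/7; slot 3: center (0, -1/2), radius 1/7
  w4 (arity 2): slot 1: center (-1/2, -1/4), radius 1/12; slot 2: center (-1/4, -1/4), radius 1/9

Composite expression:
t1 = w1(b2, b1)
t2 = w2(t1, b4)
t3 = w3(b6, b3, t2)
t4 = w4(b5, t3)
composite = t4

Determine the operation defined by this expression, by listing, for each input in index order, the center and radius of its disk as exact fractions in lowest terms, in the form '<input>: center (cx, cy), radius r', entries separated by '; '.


b1: center (-1/4, -19/63), radius 1/9072; b2: center (-757/3024, -457/1512), radius 1/7560; b3: center (-7/36, -7/36), radius 1/63; b4: center (-16/63, -19/63), radius 1/567; b5: center (-1/2, -1/4), radius 1/12; b6: center (-11/36, -1/4), radius 1/72

Below w4, radii multiply path by path; the b-disk centers shift.
input b5: composing its 1 substitution step yields center (-1/2, -1/4), radius 1/12
input b6: composing its 2 substitution steps yields center (-11/36, -1/4), radius 1/72
input b3: composing its 2 substitution steps yields center (-7/36, -7/36), radius 1/63
input b2: composing its 4 substitution steps yields center (-757/3024, -457/1512), radius 1/7560
input b1: composing its 4 substitution steps yields center (-1/4, -19/63), radius 1/9072
input b4: composing its 3 substitution steps yields center (-16/63, -19/63), radius 1/567


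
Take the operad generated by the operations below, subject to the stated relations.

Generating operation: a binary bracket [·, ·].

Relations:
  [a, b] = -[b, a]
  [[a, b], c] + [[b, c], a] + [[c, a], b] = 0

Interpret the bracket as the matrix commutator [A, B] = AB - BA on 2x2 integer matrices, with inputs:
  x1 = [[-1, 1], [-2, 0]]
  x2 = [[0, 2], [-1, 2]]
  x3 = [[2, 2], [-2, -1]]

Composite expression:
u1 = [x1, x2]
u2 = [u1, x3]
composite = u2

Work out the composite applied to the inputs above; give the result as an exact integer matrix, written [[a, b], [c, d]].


[[-6, 12], [21, 6]]

[x1, x2] = [[3, 0], [3, -3]]
[[x1, x2], x3] = [[-6, 12], [21, 6]]


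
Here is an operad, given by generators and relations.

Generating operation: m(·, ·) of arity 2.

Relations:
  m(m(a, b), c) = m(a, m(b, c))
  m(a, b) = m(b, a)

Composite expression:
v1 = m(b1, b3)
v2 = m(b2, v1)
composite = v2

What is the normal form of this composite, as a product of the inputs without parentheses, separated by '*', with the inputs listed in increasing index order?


b1 * b2 * b3

Key point: m commutes, so take the b-inputs in any fixed order.
m(b1, b3) collapses to b1 * b3
m(b2, m(b1, b3)) collapses to b2 * b1 * b3
reordering the factors by index: b1 * b2 * b3


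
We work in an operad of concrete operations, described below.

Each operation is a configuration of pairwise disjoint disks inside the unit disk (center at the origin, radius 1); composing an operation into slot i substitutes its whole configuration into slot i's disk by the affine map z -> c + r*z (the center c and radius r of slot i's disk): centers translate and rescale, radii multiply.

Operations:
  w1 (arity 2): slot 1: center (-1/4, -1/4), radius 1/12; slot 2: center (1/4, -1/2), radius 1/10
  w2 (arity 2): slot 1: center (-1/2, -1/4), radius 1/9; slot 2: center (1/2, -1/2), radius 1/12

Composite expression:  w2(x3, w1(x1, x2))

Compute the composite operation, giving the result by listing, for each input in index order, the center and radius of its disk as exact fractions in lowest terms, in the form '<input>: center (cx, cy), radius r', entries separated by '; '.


x1: center (23/48, -25/48), radius 1/144; x2: center (25/48, -13/24), radius 1/120; x3: center (-1/2, -1/4), radius 1/9

Each x-disk chains the slot maps above it in w2; radii multiply.
tracing x3 down its 1-map path: center (-1/2, -1/4), radius 1/9
tracing x1 down its 2-map path: center (23/48, -25/48), radius 1/144
tracing x2 down its 2-map path: center (25/48, -13/24), radius 1/120


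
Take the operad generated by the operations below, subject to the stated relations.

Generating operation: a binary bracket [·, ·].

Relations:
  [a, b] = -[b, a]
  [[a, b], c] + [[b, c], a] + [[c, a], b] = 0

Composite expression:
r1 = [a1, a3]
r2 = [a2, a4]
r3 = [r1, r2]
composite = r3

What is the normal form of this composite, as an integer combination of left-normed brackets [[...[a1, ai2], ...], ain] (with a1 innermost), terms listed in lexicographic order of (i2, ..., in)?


[[[a1, a3], a2], a4] - [[[a1, a3], a4], a2]

Expand each bracket as ab - ba; the a1-initial words give the coefficients.
Composite bracket: [[a1, a3], [a2, a4]]
Full expansion: 8 signed words from ab - ba (2^3 = 8).
Coefficients come from the a1-initial words:
  sign of a1a3a2a4 is +1, so it contributes +[[[a1, a3], a2], a4]
  sign of a1a3a4a2 is -1, so it contributes -[[[a1, a3], a4], a2]


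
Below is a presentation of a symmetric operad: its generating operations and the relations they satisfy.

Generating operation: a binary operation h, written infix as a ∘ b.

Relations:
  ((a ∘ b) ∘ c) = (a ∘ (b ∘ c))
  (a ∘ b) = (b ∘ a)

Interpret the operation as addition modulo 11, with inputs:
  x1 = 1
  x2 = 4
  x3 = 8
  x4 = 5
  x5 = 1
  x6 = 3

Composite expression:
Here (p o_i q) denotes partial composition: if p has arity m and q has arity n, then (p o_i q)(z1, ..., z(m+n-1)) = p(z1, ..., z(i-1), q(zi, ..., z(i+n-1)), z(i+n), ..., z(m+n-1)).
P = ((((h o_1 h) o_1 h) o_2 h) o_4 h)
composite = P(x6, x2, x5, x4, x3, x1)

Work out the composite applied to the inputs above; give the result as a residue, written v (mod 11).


0 (mod 11)

(x2 ∘ x5) = 5
(x6 ∘ (x2 ∘ x5)) = 8
(x4 ∘ x3) = 2
((x6 ∘ (x2 ∘ x5)) ∘ (x4 ∘ x3)) = 10
(((x6 ∘ (x2 ∘ x5)) ∘ (x4 ∘ x3)) ∘ x1) = 0


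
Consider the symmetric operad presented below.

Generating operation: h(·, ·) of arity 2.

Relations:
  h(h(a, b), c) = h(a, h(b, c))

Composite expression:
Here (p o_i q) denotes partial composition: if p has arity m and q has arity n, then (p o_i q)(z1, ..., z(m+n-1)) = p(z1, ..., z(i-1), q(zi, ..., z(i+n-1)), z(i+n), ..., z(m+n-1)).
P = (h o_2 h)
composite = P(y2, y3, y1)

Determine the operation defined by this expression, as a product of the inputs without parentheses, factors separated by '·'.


All parenthesizations of h agree; list the y-inputs left to right.
h(y3, y1) reduces to y3 · y1
h(y2, h(y3, y1)) reduces to y2 · y3 · y1

y2 · y3 · y1


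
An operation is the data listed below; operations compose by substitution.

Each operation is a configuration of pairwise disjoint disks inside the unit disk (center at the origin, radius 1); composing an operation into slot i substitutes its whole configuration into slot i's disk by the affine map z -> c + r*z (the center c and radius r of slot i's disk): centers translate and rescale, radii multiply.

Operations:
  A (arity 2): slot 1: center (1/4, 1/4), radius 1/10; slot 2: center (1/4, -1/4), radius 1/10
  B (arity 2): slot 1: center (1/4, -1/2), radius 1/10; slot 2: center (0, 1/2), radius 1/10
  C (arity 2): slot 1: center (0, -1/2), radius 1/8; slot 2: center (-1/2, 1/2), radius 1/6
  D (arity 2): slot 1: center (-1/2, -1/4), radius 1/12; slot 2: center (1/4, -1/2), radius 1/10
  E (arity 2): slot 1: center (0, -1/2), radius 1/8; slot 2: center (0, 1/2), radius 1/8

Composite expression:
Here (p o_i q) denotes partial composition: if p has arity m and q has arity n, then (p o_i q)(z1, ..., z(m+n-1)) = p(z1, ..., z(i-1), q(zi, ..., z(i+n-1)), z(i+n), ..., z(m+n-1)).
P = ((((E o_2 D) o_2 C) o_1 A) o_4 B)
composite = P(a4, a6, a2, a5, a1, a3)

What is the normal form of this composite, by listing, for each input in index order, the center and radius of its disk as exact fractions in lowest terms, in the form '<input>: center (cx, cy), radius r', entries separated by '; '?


a1: center (-13/192, 547/1152), radius 1/5760; a2: center (-1/16, 89/192), radius 1/768; a3: center (1/32, 7/16), radius 1/80; a4: center (1/32, -15/32), radius 1/80; a5: center (-155/2304, 545/1152), radius 1/5760; a6: center (1/32, -17/32), radius 1/80

Only the slot chain above each a matters under E; compose those maps.
a4: after 2 affine steps, its disk has center (1/32, -15/32), radius 1/80
a6: after 2 affine steps, its disk has center (1/32, -17/32), radius 1/80
a2: after 3 affine steps, its disk has center (-1/16, 89/192), radius 1/768
a5: after 4 affine steps, its disk has center (-155/2304, 545/1152), radius 1/5760
a1: after 4 affine steps, its disk has center (-13/192, 547/1152), radius 1/5760
a3: after 2 affine steps, its disk has center (1/32, 7/16), radius 1/80


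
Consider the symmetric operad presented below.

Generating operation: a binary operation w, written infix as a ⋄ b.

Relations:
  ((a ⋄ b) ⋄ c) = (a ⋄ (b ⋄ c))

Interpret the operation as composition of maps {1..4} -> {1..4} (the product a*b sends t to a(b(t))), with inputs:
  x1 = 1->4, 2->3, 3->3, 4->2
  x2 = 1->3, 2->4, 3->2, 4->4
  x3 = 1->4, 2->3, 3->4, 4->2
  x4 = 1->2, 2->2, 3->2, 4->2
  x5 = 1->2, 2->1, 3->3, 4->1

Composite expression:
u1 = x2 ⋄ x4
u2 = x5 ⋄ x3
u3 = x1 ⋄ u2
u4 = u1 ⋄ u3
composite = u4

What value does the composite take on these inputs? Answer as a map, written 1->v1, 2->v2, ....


1->4, 2->4, 3->4, 4->4

(x2 ⋄ x4) = 1->4, 2->4, 3->4, 4->4
(x5 ⋄ x3) = 1->1, 2->3, 3->1, 4->1
(x1 ⋄ (x5 ⋄ x3)) = 1->4, 2->3, 3->4, 4->4
((x2 ⋄ x4) ⋄ (x1 ⋄ (x5 ⋄ x3))) = 1->4, 2->4, 3->4, 4->4


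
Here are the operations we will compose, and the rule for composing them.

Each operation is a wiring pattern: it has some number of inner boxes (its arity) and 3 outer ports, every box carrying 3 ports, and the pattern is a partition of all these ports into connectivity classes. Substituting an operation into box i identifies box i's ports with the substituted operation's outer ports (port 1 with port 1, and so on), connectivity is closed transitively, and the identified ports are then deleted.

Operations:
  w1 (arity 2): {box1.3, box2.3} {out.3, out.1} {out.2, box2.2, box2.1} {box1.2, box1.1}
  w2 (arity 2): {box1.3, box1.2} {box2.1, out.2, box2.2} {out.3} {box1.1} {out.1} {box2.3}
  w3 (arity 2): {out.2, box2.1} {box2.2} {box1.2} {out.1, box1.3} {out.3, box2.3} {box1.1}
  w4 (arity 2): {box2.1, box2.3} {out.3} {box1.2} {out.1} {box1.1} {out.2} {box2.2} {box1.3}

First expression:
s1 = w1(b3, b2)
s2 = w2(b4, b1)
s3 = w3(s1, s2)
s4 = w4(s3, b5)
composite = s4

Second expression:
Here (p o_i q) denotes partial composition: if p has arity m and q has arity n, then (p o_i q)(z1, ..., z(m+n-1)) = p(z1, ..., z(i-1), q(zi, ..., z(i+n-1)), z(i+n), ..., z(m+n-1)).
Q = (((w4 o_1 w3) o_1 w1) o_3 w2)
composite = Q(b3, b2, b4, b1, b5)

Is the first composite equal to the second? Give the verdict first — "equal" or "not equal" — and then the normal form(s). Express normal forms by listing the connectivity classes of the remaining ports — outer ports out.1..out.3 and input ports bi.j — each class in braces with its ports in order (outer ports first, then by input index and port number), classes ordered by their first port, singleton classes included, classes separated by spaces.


equal; both compose to {out.1} {out.2} {out.3} {b1.1, b1.2} {b1.3} {b2.1, b2.2} {b2.3, b3.3} {b3.1, b3.2} {b4.1} {b4.2, b4.3} {b5.1, b5.3} {b5.2}

The first expression, normalized: {out.1} {out.2} {out.3} {b1.1, b1.2} {b1.3} {b2.1, b2.2} {b2.3, b3.3} {b3.1, b3.2} {b4.1} {b4.2, b4.3} {b5.1, b5.3} {b5.2}
The second expression, normalized: {out.1} {out.2} {out.3} {b1.1, b1.2} {b1.3} {b2.1, b2.2} {b2.3, b3.3} {b3.1, b3.2} {b4.1} {b4.2, b4.3} {b5.1, b5.3} {b5.2}
The normal forms match — equal.


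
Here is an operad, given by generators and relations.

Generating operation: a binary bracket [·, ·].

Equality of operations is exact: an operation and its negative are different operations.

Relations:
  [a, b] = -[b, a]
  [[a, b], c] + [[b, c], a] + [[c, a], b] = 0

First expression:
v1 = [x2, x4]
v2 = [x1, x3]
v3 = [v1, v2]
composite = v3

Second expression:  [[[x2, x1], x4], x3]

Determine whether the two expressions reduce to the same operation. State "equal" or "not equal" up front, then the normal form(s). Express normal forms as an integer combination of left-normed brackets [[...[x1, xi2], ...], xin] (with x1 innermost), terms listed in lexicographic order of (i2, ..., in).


not equal; the first gives -[[[x1, x3], x2], x4] + [[[x1, x3], x4], x2] and the second -[[[x1, x2], x4], x3]

The first expression, normalized: -[[[x1, x3], x2], x4] + [[[x1, x3], x4], x2]
The second expression, normalized: -[[[x1, x2], x4], x3]
The forms do not match — not equal.


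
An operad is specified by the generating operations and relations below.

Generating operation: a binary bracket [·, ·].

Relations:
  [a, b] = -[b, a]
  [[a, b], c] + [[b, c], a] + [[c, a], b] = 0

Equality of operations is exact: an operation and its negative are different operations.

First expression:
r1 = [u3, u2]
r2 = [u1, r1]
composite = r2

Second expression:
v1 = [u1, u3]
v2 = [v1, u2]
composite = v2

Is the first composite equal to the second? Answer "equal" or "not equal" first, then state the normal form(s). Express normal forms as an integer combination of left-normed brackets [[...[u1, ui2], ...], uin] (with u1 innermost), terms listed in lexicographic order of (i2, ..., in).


Normal form of the first expression: -[[u1, u2], u3] + [[u1, u3], u2]
Normal form of the second expression: [[u1, u3], u2]
Distinct normal forms: not equal.

not equal: they reduce to -[[u1, u2], u3] + [[u1, u3], u2] and [[u1, u3], u2]


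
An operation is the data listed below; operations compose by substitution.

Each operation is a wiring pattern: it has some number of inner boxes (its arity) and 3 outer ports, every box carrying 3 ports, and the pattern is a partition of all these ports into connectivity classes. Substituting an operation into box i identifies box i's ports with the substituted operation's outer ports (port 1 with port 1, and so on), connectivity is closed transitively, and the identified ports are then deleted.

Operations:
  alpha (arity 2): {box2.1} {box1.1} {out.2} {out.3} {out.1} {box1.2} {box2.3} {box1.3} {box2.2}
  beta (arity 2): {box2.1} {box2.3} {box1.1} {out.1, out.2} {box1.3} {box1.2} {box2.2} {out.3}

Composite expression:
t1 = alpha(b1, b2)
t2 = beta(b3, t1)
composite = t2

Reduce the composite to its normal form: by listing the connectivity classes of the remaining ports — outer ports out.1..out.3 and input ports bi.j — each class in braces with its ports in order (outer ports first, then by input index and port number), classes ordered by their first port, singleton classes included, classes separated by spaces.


{out.1, out.2} {out.3} {b1.1} {b1.2} {b1.3} {b2.1} {b2.2} {b2.3} {b3.1} {b3.2} {b3.3}


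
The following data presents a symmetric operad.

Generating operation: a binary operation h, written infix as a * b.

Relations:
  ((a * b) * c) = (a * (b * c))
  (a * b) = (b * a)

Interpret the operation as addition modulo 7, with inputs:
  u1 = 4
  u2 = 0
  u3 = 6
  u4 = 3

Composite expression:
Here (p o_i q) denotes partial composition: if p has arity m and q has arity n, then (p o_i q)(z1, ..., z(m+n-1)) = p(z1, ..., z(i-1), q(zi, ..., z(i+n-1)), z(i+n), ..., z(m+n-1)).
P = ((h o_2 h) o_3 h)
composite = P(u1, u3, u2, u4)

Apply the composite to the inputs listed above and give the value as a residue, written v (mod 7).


6 (mod 7)

(u2 * u4) = 3
(u3 * (u2 * u4)) = 2
(u1 * (u3 * (u2 * u4))) = 6


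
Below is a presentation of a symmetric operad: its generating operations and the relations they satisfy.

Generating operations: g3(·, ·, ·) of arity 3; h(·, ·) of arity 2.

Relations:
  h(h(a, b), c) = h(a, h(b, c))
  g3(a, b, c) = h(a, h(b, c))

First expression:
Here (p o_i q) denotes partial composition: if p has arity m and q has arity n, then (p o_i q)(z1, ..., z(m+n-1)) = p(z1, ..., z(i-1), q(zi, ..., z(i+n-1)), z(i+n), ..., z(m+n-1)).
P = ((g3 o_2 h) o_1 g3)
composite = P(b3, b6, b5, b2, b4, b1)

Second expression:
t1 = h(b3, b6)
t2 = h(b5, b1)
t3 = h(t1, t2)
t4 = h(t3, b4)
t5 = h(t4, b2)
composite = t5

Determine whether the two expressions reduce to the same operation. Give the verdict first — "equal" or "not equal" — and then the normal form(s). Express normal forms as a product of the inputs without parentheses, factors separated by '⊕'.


not equal; first: b3 ⊕ b6 ⊕ b5 ⊕ b2 ⊕ b4 ⊕ b1; second: b3 ⊕ b6 ⊕ b5 ⊕ b1 ⊕ b4 ⊕ b2

In normal form, the first expression is b3 ⊕ b6 ⊕ b5 ⊕ b2 ⊕ b4 ⊕ b1
In normal form, the second expression is b3 ⊕ b6 ⊕ b5 ⊕ b1 ⊕ b4 ⊕ b2
The normal forms differ: not equal.


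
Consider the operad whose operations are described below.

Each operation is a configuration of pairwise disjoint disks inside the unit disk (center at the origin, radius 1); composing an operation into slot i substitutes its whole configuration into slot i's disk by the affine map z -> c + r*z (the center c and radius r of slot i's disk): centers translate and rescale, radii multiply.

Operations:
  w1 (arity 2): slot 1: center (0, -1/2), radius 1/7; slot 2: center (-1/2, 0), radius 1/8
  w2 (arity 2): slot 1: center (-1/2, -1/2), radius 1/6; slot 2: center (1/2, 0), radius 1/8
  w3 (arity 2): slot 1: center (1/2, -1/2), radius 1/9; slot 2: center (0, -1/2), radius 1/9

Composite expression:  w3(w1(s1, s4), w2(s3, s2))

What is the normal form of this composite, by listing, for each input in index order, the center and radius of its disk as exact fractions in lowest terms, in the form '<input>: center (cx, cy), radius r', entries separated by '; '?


s1: center (1/2, -5/9), radius 1/63; s2: center (1/18, -1/2), radius 1/72; s3: center (-1/18, -5/9), radius 1/54; s4: center (4/9, -1/2), radius 1/72

Nesting under w3 composes maps z -> c + r*z down each s-path.
tracing s1 down its 2-map path: center (1/2, -5/9), radius 1/63
tracing s4 down its 2-map path: center (4/9, -1/2), radius 1/72
tracing s3 down its 2-map path: center (-1/18, -5/9), radius 1/54
tracing s2 down its 2-map path: center (1/18, -1/2), radius 1/72


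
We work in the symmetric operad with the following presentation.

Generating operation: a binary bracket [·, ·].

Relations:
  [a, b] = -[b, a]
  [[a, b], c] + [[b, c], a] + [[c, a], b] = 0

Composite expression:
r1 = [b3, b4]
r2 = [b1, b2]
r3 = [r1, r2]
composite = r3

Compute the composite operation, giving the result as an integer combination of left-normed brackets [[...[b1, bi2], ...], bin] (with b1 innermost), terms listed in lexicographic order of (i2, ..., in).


-[[[b1, b2], b3], b4] + [[[b1, b2], b4], b3]

Left-normed coefficients sit on the b1-initial expansion words.
Composite bracket: [[b3, b4], [b1, b2]]
The bracket unfolds into 8 signed words via [a, b] = ab - ba (2^3 = 8).
Collect the words opening with b1:
  the word b1b2b3b4 carries sign -1 and contributes -[[[b1, b2], b3], b4]
  the word b1b2b4b3 carries sign +1 and contributes +[[[b1, b2], b4], b3]


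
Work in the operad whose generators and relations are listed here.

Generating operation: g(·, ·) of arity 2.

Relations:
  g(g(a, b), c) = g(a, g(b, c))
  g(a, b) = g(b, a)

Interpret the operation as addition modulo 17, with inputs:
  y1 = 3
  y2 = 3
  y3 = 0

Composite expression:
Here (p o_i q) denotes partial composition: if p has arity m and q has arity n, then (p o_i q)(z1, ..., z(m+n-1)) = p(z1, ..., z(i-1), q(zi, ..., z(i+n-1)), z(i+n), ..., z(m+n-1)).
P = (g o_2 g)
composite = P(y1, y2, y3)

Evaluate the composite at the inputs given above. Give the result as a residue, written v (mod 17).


g(y2, y3) = 3
g(y1, g(y2, y3)) = 6

6 (mod 17)


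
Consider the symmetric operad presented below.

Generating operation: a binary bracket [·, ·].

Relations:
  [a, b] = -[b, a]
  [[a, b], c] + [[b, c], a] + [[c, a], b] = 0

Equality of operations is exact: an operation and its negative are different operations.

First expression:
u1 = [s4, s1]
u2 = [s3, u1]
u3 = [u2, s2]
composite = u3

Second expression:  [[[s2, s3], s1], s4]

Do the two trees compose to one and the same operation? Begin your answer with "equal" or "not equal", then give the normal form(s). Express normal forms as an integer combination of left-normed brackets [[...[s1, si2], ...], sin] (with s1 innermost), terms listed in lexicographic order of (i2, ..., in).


not equal — first [[[s1, s4], s3], s2], second -[[[s1, s2], s3], s4] + [[[s1, s3], s2], s4]

In normal form, the first expression is [[[s1, s4], s3], s2]
In normal form, the second expression is -[[[s1, s2], s3], s4] + [[[s1, s3], s2], s4]
Different reductions; not equal.


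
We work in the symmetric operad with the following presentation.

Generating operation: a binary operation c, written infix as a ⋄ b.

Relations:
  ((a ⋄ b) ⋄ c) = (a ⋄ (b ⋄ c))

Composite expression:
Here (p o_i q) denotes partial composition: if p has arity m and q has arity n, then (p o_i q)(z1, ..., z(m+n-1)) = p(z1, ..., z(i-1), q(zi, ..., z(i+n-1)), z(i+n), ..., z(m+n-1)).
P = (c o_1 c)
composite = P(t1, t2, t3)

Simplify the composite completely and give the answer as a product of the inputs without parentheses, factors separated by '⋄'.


t1 ⋄ t2 ⋄ t3

The c-tree's shape is irrelevant; the t-reading-order decides.
(t1 ⋄ t2) reduces to t1 ⋄ t2
((t1 ⋄ t2) ⋄ t3) reduces to t1 ⋄ t2 ⋄ t3


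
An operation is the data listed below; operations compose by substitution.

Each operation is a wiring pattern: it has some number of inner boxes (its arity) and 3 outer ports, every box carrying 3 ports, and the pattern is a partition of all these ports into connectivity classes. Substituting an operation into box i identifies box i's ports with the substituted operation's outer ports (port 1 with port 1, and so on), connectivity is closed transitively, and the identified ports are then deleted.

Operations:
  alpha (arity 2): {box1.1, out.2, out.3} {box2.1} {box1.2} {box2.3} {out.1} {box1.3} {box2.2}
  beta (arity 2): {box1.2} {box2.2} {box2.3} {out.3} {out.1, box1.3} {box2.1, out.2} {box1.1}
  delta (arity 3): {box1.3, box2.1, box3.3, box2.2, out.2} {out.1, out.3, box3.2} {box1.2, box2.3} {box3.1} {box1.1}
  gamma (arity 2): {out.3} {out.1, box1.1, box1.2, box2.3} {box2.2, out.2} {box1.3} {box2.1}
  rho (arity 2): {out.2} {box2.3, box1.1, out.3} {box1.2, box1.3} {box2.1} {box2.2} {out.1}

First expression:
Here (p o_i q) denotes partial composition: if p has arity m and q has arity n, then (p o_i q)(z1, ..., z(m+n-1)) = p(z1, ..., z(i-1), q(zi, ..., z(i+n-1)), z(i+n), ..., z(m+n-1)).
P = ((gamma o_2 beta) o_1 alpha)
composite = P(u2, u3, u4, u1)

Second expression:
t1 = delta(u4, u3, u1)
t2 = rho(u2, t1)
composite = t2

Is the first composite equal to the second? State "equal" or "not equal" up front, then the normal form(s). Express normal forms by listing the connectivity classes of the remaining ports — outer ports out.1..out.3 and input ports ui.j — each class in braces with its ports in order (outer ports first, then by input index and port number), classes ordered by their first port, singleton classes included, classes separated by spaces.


not equal: they reduce to {out.1, u2.1} {out.2, u1.1} {out.3} {u1.2} {u1.3} {u2.2} {u2.3} {u3.1} {u3.2} {u3.3} {u4.1} {u4.2} {u4.3} and {out.1} {out.2} {out.3, u1.2, u2.1} {u1.1} {u1.3, u3.1, u3.2, u4.3} {u2.2, u2.3} {u3.3, u4.2} {u4.1}

The first expression reduces to {out.1, u2.1} {out.2, u1.1} {out.3} {u1.2} {u1.3} {u2.2} {u2.3} {u3.1} {u3.2} {u3.3} {u4.1} {u4.2} {u4.3}
The second expression reduces to {out.1} {out.2} {out.3, u1.2, u2.1} {u1.1} {u1.3, u3.1, u3.2, u4.3} {u2.2, u2.3} {u3.3, u4.2} {u4.1}
They disagree, so not equal.


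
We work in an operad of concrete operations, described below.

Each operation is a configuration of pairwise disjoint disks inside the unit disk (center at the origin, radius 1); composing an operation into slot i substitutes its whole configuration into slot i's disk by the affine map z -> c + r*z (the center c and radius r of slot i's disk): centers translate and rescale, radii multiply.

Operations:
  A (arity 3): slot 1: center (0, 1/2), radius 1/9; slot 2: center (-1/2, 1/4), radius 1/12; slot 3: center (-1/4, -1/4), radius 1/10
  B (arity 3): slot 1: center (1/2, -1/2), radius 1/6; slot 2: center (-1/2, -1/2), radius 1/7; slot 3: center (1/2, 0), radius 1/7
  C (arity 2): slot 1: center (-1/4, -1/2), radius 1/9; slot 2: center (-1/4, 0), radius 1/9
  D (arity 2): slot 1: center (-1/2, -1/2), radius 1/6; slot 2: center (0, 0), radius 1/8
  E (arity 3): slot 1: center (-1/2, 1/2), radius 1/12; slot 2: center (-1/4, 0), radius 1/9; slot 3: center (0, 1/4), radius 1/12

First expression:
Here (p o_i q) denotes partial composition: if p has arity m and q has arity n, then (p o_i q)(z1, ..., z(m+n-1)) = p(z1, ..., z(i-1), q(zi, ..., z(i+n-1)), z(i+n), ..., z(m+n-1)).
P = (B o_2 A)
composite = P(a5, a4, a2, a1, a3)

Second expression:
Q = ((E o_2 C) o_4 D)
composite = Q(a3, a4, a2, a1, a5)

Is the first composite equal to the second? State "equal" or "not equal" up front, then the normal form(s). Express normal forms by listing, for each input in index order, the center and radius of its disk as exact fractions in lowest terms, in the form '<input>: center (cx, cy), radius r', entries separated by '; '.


not equal: they reduce to a1: center (-15/28, -15/28), radius 1/70; a2: center (-4/7, -13/28), radius 1/84; a3: center (1/2, 0), radius 1/7; a4: center (-1/2, -3/7), radius 1/63; a5: center (1/2, -1/2), radius 1/6 and a1: center (-1/24, 5/24), radius 1/72; a2: center (-5/18, 0), radius 1/81; a3: center (-1/2, 1/2), radius 1/12; a4: center (-5/18, -1/18), radius 1/81; a5: center (0, 1/4), radius 1/96

Reducing the first expression gives a1: center (-15/28, -15/28), radius 1/70; a2: center (-4/7, -13/28), radius 1/84; a3: center (1/2, 0), radius 1/7; a4: center (-1/2, -3/7), radius 1/63; a5: center (1/2, -1/2), radius 1/6
Reducing the second expression gives a1: center (-1/24, 5/24), radius 1/72; a2: center (-5/18, 0), radius 1/81; a3: center (-1/2, 1/2), radius 1/12; a4: center (-5/18, -1/18), radius 1/81; a5: center (0, 1/4), radius 1/96
The forms do not match — not equal.


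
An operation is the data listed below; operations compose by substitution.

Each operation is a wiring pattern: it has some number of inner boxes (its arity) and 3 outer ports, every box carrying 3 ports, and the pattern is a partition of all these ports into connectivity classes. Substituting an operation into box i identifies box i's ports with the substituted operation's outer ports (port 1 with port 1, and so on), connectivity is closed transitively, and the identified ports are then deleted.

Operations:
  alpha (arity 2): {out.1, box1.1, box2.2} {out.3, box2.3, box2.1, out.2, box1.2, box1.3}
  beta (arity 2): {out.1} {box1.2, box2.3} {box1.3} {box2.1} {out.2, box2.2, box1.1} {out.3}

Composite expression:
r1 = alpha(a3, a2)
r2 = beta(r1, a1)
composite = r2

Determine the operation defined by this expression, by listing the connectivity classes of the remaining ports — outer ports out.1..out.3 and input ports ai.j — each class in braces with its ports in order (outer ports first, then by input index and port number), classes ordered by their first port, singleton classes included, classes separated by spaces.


{out.1} {out.2, a1.2, a2.2, a3.1} {out.3} {a1.1} {a1.3, a2.1, a2.3, a3.2, a3.3}

Treat the ports identified at beta as solder joints: merge, then drop.
after alpha, the pattern on (a3, a2) reads {out.1, a2.2, a3.1} {out.2, out.3, a2.1, a2.3, a3.2, a3.3} (out.j = its outer ports)
after beta, the pattern on (a3, a2, a1) reads {out.1} {out.2, a1.2, a2.2, a3.1} {out.3} {a1.1} {a1.3, a2.1, a2.3, a3.2, a3.3} (out.j = its outer ports)
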